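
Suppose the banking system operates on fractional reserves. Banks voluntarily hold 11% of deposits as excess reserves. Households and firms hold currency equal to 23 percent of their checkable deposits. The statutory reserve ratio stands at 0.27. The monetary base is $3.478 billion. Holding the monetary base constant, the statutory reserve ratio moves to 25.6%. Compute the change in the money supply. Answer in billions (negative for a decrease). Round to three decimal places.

$0.165 billion

Initially m₁ = (1 + 0.23) / (0.27 + 0.11 + 0.23) ≈ 2.01639, so M₁ = 2.01639 × 3.478 ≈ 7.013 billion.
After the change m₂ = (1 + 0.23) / (0.256 + 0.11 + 0.23) ≈ 2.06376, so M₂ = 2.06376 × 3.478 ≈ 7.1778 billion.
ΔM = M₂ − M₁ = 7.1778 − 7.013 = 0.1648 billion.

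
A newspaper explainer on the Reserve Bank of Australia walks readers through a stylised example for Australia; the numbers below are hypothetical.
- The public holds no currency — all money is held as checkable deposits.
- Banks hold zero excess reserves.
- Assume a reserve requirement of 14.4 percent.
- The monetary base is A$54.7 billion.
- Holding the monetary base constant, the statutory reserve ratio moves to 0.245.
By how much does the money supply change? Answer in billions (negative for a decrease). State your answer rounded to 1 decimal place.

Initially m₁ = 1 / (0.144) ≈ 6.9444, so M₁ = 6.9444 × 54.7 ≈ 379.8587 billion.
After the change m₂ = 1 / (0.245) ≈ 4.0816, so M₂ = 4.0816 × 54.7 ≈ 223.2635 billion.
ΔM = M₂ − M₁ = 223.2635 − 379.8587 = -156.5952 billion.

-156.6 billion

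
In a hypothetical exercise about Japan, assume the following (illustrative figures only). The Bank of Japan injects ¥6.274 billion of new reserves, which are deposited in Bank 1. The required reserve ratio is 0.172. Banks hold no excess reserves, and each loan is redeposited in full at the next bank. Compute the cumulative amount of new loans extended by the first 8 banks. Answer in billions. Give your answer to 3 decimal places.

Bank i lends (1 − rr)^i of the original deposit: Bank 1 lends 6.274·0.8280 ≈ 5.1949, Bank 2 lends 6.274·0.8280² ≈ 4.3014, and so on.
Summing a geometric series: total = 6.274·[0.8280·(1 − 0.8280^8) / (1 − 0.8280)] ≈ 23.5302 billion.

¥23.530 billion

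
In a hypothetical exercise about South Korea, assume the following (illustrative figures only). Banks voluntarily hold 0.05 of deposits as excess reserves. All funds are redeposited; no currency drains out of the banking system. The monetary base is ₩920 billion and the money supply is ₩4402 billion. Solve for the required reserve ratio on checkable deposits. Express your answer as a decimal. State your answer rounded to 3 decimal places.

0.159

Using m = M/MB = 4402/920 ≈ 4.784783. Since m = (1 + c)/(c + rr + e), the denominator satisfies c + rr + e = (1 + c)/m = (1 + 0) / 4.784783 ≈ 0.208996.
With c = 0 and e = 0.05, the required reserve ratio on checkable deposits is 0.208996 − 0 − 0.05 = 0.158996.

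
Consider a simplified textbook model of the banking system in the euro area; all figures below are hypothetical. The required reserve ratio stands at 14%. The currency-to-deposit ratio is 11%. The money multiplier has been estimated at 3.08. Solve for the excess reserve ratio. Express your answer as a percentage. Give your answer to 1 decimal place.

Using m = 3.08. Since m = (1 + c)/(c + rr + e), the denominator satisfies c + rr + e = (1 + c)/m = (1 + 0.11) / 3.08 ≈ 0.360390.
With c = 0.11 and rr = 0.14, the excess reserve ratio is 0.360390 − 0.11 − 0.14 = 0.11039.

11.0%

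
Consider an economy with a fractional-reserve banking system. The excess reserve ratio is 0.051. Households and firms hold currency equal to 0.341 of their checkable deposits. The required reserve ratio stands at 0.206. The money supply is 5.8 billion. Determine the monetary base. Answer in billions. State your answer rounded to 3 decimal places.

2.586 billion

The money multiplier is m = (1 + c) / (rr + e + c) = (1 + 0.341) / (0.206 + 0.051 + 0.341) ≈ 2.24247.
MB = M / m = 5.8 / 2.24247 ≈ 2.5864 billion.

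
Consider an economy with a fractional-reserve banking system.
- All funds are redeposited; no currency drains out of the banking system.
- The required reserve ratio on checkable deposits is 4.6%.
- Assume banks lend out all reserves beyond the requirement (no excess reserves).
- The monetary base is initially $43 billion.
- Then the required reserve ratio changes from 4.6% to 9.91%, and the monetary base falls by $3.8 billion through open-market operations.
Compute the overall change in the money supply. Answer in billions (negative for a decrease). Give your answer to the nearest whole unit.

Before: m₁ = 1 / (0.046) ≈ 21.7391, MB₁ = 43, so M₁ = 21.7391 × 43 = 934.7813 billion.
After: m₂ = 1 / (0.0991) ≈ 10.0908, MB₂ = 43 − 3.8 = 39.2, so M₂ = 10.0908 × 39.2 ≈ 395.5594 billion.
ΔM = M₂ − M₁ = 395.5594 − 934.7813 = -539.2219 billion.

-539 billion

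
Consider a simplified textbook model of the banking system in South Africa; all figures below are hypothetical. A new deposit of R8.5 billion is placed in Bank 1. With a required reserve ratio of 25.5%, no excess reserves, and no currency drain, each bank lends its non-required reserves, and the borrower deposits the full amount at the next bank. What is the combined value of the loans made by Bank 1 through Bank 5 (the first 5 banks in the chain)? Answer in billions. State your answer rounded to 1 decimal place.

Bank i lends (1 − rr)^i of the original deposit: Bank 1 lends 8.5·0.7450 = 6.3325, Bank 2 lends 8.5·0.7450² ≈ 4.7177, and so on.
Summing a geometric series: total = 8.5·[0.7450·(1 − 0.7450^5) / (1 − 0.7450)] ≈ 19.1341 billion.

R19.1 billion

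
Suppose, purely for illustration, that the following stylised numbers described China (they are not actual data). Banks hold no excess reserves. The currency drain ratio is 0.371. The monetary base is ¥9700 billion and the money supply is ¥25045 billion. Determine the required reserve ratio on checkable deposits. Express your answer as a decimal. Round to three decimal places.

0.160

Using m = M/MB = 25045/9700 ≈ 2.581959. Since m = (1 + c)/(c + rr + e), the denominator satisfies c + rr + e = (1 + c)/m = (1 + 0.371) / 2.581959 ≈ 0.530992.
With c = 0.371 and e = 0, the required reserve ratio on checkable deposits is 0.530992 − 0.371 − 0 = 0.159992.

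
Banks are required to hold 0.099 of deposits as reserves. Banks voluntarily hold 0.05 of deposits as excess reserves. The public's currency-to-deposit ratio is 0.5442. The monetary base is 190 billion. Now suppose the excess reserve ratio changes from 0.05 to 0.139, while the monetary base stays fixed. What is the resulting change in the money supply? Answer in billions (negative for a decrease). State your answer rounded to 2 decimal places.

Initially m₁ = (1 + 0.5442) / (0.099 + 0.05 + 0.5442) ≈ 2.227640, so M₁ = 2.227640 × 190 = 423.2516 billion.
After the change m₂ = (1 + 0.5442) / (0.099 + 0.139 + 0.5442) ≈ 1.974175, so M₂ = 1.974175 × 190 ≈ 375.0933 billion.
ΔM = M₂ − M₁ = 375.0933 − 423.2516 = -48.1583 billion.

-48.16 billion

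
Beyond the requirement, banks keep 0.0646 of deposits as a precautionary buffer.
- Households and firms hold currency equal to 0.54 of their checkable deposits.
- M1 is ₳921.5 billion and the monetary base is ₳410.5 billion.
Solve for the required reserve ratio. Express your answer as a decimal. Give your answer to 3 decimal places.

0.081

Using m = M/MB = 921.5/410.5 ≈ 2.244823. Since m = (1 + c)/(c + rr + e), the denominator satisfies c + rr + e = (1 + c)/m = (1 + 0.54) / 2.244823 ≈ 0.686023.
With c = 0.54 and e = 0.0646, the required reserve ratio is 0.686023 − 0.54 − 0.0646 = 0.081423.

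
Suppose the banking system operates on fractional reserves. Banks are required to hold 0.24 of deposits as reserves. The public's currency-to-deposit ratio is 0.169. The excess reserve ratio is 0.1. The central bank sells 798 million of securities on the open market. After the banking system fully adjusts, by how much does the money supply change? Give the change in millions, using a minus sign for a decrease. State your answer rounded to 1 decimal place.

The money multiplier is m = (1 + c) / (rr + e + c) = (1 + 0.169) / (0.24 + 0.1 + 0.169) ≈ 2.29666.
The sale removes 798 million of base, so ΔM = m × ΔMB = 2.29666 × (−798) ≈ -1832.7347 million.

-1832.7 million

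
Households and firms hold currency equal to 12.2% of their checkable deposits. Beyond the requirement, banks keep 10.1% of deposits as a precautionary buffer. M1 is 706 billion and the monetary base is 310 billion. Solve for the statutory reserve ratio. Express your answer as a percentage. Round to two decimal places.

26.97%

Using m = M/MB = 706/310 ≈ 2.277419. Since m = (1 + c)/(c + rr + e), the denominator satisfies c + rr + e = (1 + c)/m = (1 + 0.122) / 2.277419 ≈ 0.492663.
With c = 0.122 and e = 0.101, the statutory reserve ratio is 0.492663 − 0.122 − 0.101 = 0.269663.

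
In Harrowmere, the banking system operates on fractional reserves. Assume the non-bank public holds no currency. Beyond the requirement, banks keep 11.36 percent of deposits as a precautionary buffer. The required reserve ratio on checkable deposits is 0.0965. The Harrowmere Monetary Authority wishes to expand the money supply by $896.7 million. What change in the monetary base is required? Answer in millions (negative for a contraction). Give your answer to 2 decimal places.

$188.40 million

The money multiplier is m = 1 / (rr + e) = 1 / (0.0965 + 0.1136) ≈ 4.759638.
ΔMB = ΔM / m = (+896.7) / 4.759638 ≈ 188.3967 million.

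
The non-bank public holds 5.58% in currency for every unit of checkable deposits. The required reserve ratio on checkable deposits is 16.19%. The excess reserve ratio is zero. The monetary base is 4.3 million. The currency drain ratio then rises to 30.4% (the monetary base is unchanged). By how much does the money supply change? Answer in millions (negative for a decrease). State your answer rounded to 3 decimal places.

Initially m₁ = (1 + 0.0558) / (0.1619 + 0.0558) ≈ 4.84979, so M₁ = 4.84979 × 4.3 ≈ 20.8541 million.
After the change m₂ = (1 + 0.304) / (0.1619 + 0.304) ≈ 2.79888, so M₂ = 2.79888 × 4.3 ≈ 12.0352 million.
ΔM = M₂ − M₁ = 12.0352 − 20.8541 = -8.8189 million.

-8.819 million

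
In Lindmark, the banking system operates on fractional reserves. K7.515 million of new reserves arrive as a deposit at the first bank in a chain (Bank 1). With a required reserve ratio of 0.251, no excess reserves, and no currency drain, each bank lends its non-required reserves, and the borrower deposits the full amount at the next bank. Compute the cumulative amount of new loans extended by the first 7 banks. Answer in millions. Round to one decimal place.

K19.5 million

Bank i lends (1 − rr)^i of the original deposit: Bank 1 lends 7.515·0.7490 ≈ 5.6287, Bank 2 lends 7.515·0.7490² ≈ 4.2159, and so on.
Summing a geometric series: total = 7.515·[0.7490·(1 − 0.7490^7) / (1 − 0.7490)] ≈ 19.4597 million.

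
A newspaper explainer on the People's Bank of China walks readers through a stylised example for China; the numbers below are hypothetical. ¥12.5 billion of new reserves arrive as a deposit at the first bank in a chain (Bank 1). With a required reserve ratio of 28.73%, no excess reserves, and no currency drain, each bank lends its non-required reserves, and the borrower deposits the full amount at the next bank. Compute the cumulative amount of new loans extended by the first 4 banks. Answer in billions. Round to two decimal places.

¥23.01 billion

Bank i lends (1 − rr)^i of the original deposit: Bank 1 lends 12.5·0.7127 ≈ 8.9087, Bank 2 lends 12.5·0.7127² ≈ 6.3493, and so on.
Summing a geometric series: total = 12.5·[0.7127·(1 − 0.7127^4) / (1 − 0.7127)] ≈ 23.0082 billion.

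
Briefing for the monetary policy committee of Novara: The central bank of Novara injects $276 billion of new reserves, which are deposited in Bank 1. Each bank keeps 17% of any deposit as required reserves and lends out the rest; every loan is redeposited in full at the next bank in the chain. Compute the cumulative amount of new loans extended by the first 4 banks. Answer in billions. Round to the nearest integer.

Bank i lends (1 − rr)^i of the original deposit: Bank 1 lends 276·0.8300 = 229.0800, Bank 2 lends 276·0.8300² = 190.1364, and so on.
Summing a geometric series: total = 276·[0.8300·(1 − 0.8300^4) / (1 − 0.8300)] ≈ 708.0146 billion.

$708 billion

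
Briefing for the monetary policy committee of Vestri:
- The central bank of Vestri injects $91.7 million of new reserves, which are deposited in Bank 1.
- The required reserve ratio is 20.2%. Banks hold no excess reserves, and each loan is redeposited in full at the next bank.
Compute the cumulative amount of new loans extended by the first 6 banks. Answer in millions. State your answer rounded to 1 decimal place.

Bank i lends (1 − rr)^i of the original deposit: Bank 1 lends 91.7·0.7980 = 73.1766, Bank 2 lends 91.7·0.7980² ≈ 58.3949, and so on.
Summing a geometric series: total = 91.7·[0.7980·(1 − 0.7980^6) / (1 − 0.7980)] ≈ 268.7116 million.

$268.7 million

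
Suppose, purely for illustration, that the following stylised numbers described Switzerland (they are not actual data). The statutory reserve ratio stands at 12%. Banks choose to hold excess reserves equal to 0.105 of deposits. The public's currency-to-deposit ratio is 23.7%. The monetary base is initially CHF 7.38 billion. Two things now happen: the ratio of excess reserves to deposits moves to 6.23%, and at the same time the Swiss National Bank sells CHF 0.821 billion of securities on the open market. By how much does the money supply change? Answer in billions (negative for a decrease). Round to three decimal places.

-0.410 billion

Before: m₁ = (1 + 0.237) / (0.12 + 0.105 + 0.237) ≈ 2.67749, MB₁ = 7.38, so M₁ = 2.67749 × 7.38 ≈ 19.7599 billion.
After: m₂ = (1 + 0.237) / (0.12 + 0.0623 + 0.237) ≈ 2.95016, MB₂ = 7.38 − 0.821 = 6.559, so M₂ = 2.95016 × 6.559 ≈ 19.3501 billion.
ΔM = M₂ − M₁ = 19.3501 − 19.7599 = -0.4098 billion.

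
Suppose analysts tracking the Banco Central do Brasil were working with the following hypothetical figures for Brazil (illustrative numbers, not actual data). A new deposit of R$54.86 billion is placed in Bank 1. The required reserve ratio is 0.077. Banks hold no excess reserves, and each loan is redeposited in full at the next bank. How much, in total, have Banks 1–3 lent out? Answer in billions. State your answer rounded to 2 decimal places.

R$140.51 billion

Bank i lends (1 − rr)^i of the original deposit: Bank 1 lends 54.86·0.9230 ≈ 50.6358, Bank 2 lends 54.86·0.9230² ≈ 46.7368, and so on.
Summing a geometric series: total = 54.86·[0.9230·(1 − 0.9230^3) / (1 − 0.9230)] ≈ 140.5107 billion.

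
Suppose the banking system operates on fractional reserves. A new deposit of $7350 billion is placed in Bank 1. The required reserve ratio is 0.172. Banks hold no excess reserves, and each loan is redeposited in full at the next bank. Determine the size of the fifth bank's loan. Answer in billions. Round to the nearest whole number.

Each bank lends a fraction (1 − rr) = 0.8280 of the deposit it receives, so Bank 5 receives 7350·0.8280^4 and lends 7350·0.8280^5 ≈ 2860.4807 billion.

$2860 billion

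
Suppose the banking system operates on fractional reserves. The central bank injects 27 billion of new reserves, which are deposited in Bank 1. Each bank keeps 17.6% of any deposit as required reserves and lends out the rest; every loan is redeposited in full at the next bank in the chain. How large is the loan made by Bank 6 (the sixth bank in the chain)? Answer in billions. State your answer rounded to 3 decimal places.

Each bank lends a fraction (1 − rr) = 0.8240 of the deposit it receives, so Bank 6 receives 27·0.8240^5 and lends 27·0.8240^6 ≈ 8.4514 billion.

8.451 billion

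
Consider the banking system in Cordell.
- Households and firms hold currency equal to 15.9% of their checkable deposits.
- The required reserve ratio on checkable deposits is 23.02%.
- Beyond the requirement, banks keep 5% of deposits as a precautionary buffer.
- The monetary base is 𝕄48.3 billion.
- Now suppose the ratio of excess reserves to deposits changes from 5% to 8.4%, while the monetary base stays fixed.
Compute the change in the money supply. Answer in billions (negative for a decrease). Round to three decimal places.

-9.158 billion

Initially m₁ = (1 + 0.159) / (0.2302 + 0.05 + 0.159) ≈ 2.638889, so M₁ = 2.638889 × 48.3 ≈ 127.4583 billion.
After the change m₂ = (1 + 0.159) / (0.2302 + 0.084 + 0.159) ≈ 2.449281, so M₂ = 2.449281 × 48.3 ≈ 118.3003 billion.
ΔM = M₂ − M₁ = 118.3003 − 127.4583 = -9.158 billion.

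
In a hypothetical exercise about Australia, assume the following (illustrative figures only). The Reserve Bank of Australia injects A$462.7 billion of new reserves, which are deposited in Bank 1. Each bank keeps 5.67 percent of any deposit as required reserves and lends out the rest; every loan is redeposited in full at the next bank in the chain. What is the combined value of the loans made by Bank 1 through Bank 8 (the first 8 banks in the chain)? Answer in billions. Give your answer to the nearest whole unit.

A$2872 billion

Bank i lends (1 − rr)^i of the original deposit: Bank 1 lends 462.7·0.9433 ≈ 436.4649, Bank 2 lends 462.7·0.9433² ≈ 411.7173, and so on.
Summing a geometric series: total = 462.7·[0.9433·(1 − 0.9433^8) / (1 − 0.9433)] ≈ 2872.0424 billion.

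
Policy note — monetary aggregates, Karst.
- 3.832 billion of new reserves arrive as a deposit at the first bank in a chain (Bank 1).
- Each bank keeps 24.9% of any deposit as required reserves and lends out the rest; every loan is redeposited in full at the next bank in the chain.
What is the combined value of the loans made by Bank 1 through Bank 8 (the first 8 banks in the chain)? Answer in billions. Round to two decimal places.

10.39 billion

Bank i lends (1 − rr)^i of the original deposit: Bank 1 lends 3.832·0.7510 ≈ 2.8778, Bank 2 lends 3.832·0.7510² ≈ 2.1613, and so on.
Summing a geometric series: total = 3.832·[0.7510·(1 − 0.7510^8) / (1 − 0.7510)] ≈ 10.3881 billion.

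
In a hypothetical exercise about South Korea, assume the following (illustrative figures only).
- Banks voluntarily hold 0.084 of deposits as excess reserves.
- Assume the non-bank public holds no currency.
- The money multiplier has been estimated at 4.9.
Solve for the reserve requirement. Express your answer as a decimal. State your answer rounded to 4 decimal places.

0.1201

Using m = 4.9. Since m = (1 + c)/(c + rr + e), the denominator satisfies c + rr + e = (1 + c)/m = (1 + 0) / 4.9 ≈ 0.204082.
With c = 0 and e = 0.084, the reserve requirement is 0.204082 − 0 − 0.084 = 0.120082.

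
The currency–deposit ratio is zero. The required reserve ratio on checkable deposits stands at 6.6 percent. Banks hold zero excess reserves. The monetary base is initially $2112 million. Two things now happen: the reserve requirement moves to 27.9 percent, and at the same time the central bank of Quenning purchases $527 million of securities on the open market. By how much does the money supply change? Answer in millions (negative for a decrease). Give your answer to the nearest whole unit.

Before: m₁ = 1 / (0.066) ≈ 15.15152, MB₁ = 2112, so M₁ = 15.15152 × 2112 ≈ 32000.0102 million.
After: m₂ = 1 / (0.279) ≈ 3.58423, MB₂ = 2112 + 527 = 2639, so M₂ = 3.58423 × 2639 ≈ 9458.783 million.
ΔM = M₂ − M₁ = 9458.783 − 32000.0102 = -22541.2272 million.

-22541 million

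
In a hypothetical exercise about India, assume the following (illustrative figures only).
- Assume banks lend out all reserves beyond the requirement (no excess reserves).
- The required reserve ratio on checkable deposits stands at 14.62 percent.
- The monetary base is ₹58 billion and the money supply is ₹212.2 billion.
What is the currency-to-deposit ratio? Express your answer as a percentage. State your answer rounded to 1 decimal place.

Using m = M/MB = 212.2/58 ≈ 3.658621. From m = (1 + c)/(c + rr + e), rearranging gives 1 + c = m·(c + rr + e), so c·(1 − m) = m·(rr + e) − 1.
Hence c = [m·(rr + e) − 1]/(1 − m) = [3.658621 × (0.1462 + 0) − 1] / (1 − 3.658621) ≈ 0.174944.

17.5%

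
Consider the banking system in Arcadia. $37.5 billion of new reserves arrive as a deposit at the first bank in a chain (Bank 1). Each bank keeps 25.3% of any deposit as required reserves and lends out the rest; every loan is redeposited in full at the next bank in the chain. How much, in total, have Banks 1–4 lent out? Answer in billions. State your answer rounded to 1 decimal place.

$76.2 billion

Bank i lends (1 − rr)^i of the original deposit: Bank 1 lends 37.5·0.7470 = 28.0125, Bank 2 lends 37.5·0.7470² ≈ 20.9253, and so on.
Summing a geometric series: total = 37.5·[0.7470·(1 − 0.7470^4) / (1 − 0.7470)] ≈ 76.2456 billion.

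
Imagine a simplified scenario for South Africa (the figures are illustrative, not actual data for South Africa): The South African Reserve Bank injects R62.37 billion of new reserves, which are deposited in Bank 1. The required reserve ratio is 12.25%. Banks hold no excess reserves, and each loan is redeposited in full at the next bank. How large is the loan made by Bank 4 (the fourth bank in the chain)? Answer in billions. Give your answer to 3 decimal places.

Each bank lends a fraction (1 − rr) = 0.8775 of the deposit it receives, so Bank 4 receives 62.37·0.8775^3 and lends 62.37·0.8775^4 ≈ 36.9798 billion.

R36.980 billion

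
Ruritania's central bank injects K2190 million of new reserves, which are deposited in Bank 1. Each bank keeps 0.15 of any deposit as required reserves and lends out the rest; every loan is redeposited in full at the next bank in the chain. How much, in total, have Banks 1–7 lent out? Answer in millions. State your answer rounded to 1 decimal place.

Bank i lends (1 − rr)^i of the original deposit: Bank 1 lends 2190·0.8500 = 1861.5000, Bank 2 lends 2190·0.8500² = 1582.2750, and so on.
Summing a geometric series: total = 2190·[0.8500·(1 − 0.8500^7) / (1 − 0.8500)] ≈ 8431.6383 million.

K8431.6 million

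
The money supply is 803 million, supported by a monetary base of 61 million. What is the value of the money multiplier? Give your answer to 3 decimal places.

The money multiplier is m = M / MB = 803 / 61 ≈ 13.16393.

13.164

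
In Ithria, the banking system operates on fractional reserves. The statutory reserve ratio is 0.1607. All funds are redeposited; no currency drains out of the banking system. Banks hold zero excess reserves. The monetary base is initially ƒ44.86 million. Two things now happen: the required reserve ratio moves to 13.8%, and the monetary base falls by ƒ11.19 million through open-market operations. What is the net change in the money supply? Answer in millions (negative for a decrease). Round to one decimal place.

-35.2 million

Before: m₁ = 1 / (0.1607) ≈ 6.2228, MB₁ = 44.86, so M₁ = 6.2228 × 44.86 ≈ 279.1548 million.
After: m₂ = 1 / (0.138) ≈ 7.2464, MB₂ = 44.86 − 11.19 = 33.67, so M₂ = 7.2464 × 33.67 ≈ 243.9863 million.
ΔM = M₂ − M₁ = 243.9863 − 279.1548 = -35.1685 million.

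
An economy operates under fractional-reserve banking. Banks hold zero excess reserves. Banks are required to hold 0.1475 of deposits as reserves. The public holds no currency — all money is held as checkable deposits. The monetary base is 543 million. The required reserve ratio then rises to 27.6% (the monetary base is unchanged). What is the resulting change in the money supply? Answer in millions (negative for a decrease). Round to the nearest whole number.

Initially m₁ = 1 / (0.1475) ≈ 6.7797, so M₁ = 6.7797 × 543 = 3681.3771 million.
After the change m₂ = 1 / (0.276) ≈ 3.6232, so M₂ = 3.6232 × 543 = 1967.3976 million.
ΔM = M₂ − M₁ = 1967.3976 − 3681.3771 = -1713.9795 million.

-1714 million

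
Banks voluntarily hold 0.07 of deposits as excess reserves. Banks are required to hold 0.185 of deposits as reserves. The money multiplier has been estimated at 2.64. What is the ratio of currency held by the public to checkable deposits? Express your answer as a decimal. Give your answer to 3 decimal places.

0.199

Using m = 2.64. From m = (1 + c)/(c + rr + e), rearranging gives 1 + c = m·(c + rr + e), so c·(1 − m) = m·(rr + e) − 1.
Hence c = [m·(rr + e) − 1]/(1 − m) = [2.64 × (0.185 + 0.07) − 1] / (1 − 2.64) ≈ 0.199268.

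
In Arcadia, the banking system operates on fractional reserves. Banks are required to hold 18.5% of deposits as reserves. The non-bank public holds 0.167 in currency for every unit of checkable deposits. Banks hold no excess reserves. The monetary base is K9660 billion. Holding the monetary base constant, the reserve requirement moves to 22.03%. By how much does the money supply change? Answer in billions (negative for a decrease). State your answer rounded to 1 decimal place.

-2919.0 billion

Initially m₁ = (1 + 0.167) / (0.185 + 0.167) ≈ 3.315341, so M₁ = 3.315341 × 9660 ≈ 32026.1941 billion.
After the change m₂ = (1 + 0.167) / (0.2203 + 0.167) ≈ 3.013168, so M₂ = 3.013168 × 9660 ≈ 29107.2029 billion.
ΔM = M₂ − M₁ = 29107.2029 − 32026.1941 = -2918.9912 billion.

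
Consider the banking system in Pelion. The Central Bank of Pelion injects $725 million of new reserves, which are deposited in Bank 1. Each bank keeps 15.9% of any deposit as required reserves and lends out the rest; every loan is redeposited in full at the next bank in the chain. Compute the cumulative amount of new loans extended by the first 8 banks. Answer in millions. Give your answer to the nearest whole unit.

Bank i lends (1 − rr)^i of the original deposit: Bank 1 lends 725·0.8410 = 609.7250, Bank 2 lends 725·0.8410² ≈ 512.7787, and so on.
Summing a geometric series: total = 725·[0.8410·(1 − 0.8410^8) / (1 − 0.8410)] ≈ 2875.1162 million.

$2875 million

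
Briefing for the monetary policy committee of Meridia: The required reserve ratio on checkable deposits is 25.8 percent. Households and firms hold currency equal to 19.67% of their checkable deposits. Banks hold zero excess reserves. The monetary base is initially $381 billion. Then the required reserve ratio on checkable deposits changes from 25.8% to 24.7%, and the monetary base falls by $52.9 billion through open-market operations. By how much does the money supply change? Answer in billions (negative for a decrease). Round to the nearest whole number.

-118 billion

Before: m₁ = (1 + 0.1967) / (0.258 + 0.1967) ≈ 2.6318, MB₁ = 381, so M₁ = 2.6318 × 381 = 1002.7158 billion.
After: m₂ = (1 + 0.1967) / (0.247 + 0.1967) ≈ 2.6971, MB₂ = 381 − 52.9 = 328.1, so M₂ = 2.6971 × 328.1 ≈ 884.9185 billion.
ΔM = M₂ − M₁ = 884.9185 − 1002.7158 = -117.7973 billion.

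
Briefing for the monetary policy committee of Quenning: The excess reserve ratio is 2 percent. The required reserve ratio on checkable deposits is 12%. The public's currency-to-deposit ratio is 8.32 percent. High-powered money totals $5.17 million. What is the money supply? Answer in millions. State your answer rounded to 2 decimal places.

$25.09 million

The money multiplier is m = (1 + c) / (rr + e + c) = (1 + 0.0832) / (0.12 + 0.02 + 0.0832) ≈ 4.8530.
So M = m × MB = 4.8530 × 5.17 ≈ 25.09 million.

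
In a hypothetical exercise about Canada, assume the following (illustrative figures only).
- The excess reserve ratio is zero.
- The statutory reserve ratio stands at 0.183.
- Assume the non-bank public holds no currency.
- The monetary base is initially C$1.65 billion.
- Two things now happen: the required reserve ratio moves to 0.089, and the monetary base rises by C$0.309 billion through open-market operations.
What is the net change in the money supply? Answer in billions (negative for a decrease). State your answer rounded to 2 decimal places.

Before: m₁ = 1 / (0.183) ≈ 5.4645, MB₁ = 1.65, so M₁ = 5.4645 × 1.65 ≈ 9.0164 billion.
After: m₂ = 1 / (0.089) ≈ 11.2360, MB₂ = 1.65 + 0.309 = 1.959, so M₂ = 11.2360 × 1.959 ≈ 22.0113 billion.
ΔM = M₂ − M₁ = 22.0113 − 9.0164 = 12.9949 billion.

C$12.99 billion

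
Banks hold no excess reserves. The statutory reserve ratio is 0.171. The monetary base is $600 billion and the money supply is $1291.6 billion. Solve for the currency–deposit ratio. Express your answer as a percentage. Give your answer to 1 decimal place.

54.8%

Using m = M/MB = 1291.6/600 ≈ 2.152667. From m = (1 + c)/(c + rr + e), rearranging gives 1 + c = m·(c + rr + e), so c·(1 − m) = m·(rr + e) − 1.
Hence c = [m·(rr + e) − 1]/(1 − m) = [2.152667 × (0.171 + 0) − 1] / (1 − 2.152667) ≈ 0.548202.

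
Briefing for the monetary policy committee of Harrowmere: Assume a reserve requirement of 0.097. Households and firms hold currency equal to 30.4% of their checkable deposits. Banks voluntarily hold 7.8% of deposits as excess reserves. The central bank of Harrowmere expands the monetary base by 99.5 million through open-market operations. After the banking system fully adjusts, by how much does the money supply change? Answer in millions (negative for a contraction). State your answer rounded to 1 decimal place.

270.9 million

The money multiplier is m = (1 + c) / (rr + e + c) = (1 + 0.304) / (0.097 + 0.078 + 0.304) ≈ 2.7223.
The purchase adds 99.5 million of base, so ΔM = m × ΔMB = 2.7223 × (+99.5) ≈ 270.8689 million.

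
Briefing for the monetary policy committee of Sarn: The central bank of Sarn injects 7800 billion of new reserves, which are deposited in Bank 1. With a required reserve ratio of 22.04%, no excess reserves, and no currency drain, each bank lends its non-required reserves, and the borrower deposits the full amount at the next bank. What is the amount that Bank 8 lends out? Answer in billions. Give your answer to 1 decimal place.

Each bank lends a fraction (1 − rr) = 0.7796 of the deposit it receives, so Bank 8 receives 7800·0.7796^7 and lends 7800·0.7796^8 ≈ 1064.3127 billion.

1064.3 billion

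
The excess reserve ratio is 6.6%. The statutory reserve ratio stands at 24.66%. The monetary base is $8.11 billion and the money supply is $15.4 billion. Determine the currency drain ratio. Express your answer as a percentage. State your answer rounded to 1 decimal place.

Using m = M/MB = 15.4/8.11 ≈ 1.898890. From m = (1 + c)/(c + rr + e), rearranging gives 1 + c = m·(c + rr + e), so c·(1 − m) = m·(rr + e) − 1.
Hence c = [m·(rr + e) − 1]/(1 − m) = [1.898890 × (0.2466 + 0.066) − 1] / (1 − 1.898890) ≈ 0.452121.

45.2%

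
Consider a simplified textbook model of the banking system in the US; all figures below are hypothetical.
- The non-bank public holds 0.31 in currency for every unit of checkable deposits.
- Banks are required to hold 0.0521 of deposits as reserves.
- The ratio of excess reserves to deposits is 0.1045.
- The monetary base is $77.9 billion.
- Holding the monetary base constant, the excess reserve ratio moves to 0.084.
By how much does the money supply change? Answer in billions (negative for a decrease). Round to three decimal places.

Initially m₁ = (1 + 0.31) / (0.0521 + 0.1045 + 0.31) ≈ 2.807544, so M₁ = 2.807544 × 77.9 ≈ 218.7077 billion.
After the change m₂ = (1 + 0.31) / (0.0521 + 0.084 + 0.31) ≈ 2.936561, so M₂ = 2.936561 × 77.9 ≈ 228.7581 billion.
ΔM = M₂ − M₁ = 228.7581 − 218.7077 = 10.0504 billion.

$10.050 billion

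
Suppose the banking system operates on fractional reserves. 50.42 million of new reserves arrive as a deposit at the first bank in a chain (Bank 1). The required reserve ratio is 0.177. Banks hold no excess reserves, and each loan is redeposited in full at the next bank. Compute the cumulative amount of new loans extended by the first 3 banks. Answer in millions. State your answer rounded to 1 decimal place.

103.8 million

Bank i lends (1 − rr)^i of the original deposit: Bank 1 lends 50.42·0.8230 ≈ 41.4957, Bank 2 lends 50.42·0.8230² ≈ 34.1509, and so on.
Summing a geometric series: total = 50.42·[0.8230·(1 − 0.8230^3) / (1 − 0.8230)] ≈ 103.7528 million.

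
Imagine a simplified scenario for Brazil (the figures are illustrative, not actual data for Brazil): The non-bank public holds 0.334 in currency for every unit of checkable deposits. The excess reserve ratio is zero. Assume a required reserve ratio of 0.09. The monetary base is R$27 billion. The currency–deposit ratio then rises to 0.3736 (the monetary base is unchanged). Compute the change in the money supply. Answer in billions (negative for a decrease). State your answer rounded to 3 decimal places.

Initially m₁ = (1 + 0.334) / (0.09 + 0.334) ≈ 3.146226, so M₁ = 3.146226 × 27 ≈ 84.9481 billion.
After the change m₂ = (1 + 0.3736) / (0.09 + 0.3736) ≈ 2.962899, so M₂ = 2.962899 × 27 ≈ 79.9983 billion.
ΔM = M₂ − M₁ = 79.9983 − 84.9481 = -4.9498 billion.

-4.950 billion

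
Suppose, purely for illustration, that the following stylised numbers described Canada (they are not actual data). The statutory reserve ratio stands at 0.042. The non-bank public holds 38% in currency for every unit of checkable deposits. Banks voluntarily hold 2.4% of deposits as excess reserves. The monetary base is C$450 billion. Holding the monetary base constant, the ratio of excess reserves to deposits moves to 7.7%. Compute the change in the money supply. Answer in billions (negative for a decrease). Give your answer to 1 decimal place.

-147.9 billion

Initially m₁ = (1 + 0.38) / (0.042 + 0.024 + 0.38) ≈ 3.09417, so M₁ = 3.09417 × 450 = 1392.3765 billion.
After the change m₂ = (1 + 0.38) / (0.042 + 0.077 + 0.38) ≈ 2.76553, so M₂ = 2.76553 × 450 = 1244.4885 billion.
ΔM = M₂ − M₁ = 1244.4885 − 1392.3765 = -147.888 billion.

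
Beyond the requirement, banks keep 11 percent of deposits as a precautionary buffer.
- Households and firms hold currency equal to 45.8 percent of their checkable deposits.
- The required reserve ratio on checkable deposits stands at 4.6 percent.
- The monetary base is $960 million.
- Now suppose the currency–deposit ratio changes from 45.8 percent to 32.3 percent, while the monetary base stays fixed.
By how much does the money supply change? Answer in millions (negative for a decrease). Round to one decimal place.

Initially m₁ = (1 + 0.458) / (0.046 + 0.11 + 0.458) ≈ 2.37459, so M₁ = 2.37459 × 960 = 2279.6064 million.
After the change m₂ = (1 + 0.323) / (0.046 + 0.11 + 0.323) ≈ 2.76200, so M₂ = 2.76200 × 960 = 2651.52 million.
ΔM = M₂ − M₁ = 2651.52 − 2279.6064 = 371.9136 million.

$371.9 million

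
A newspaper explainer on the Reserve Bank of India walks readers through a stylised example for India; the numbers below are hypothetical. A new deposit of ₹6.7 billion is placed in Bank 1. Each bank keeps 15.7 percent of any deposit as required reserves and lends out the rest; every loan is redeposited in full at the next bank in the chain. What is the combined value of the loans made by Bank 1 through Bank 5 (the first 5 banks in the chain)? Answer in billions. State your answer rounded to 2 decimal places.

Bank i lends (1 − rr)^i of the original deposit: Bank 1 lends 6.7·0.8430 = 5.6481, Bank 2 lends 6.7·0.8430² ≈ 4.7613, and so on.
Summing a geometric series: total = 6.7·[0.8430·(1 − 0.8430^5) / (1 − 0.8430)] ≈ 20.6593 billion.

₹20.66 billion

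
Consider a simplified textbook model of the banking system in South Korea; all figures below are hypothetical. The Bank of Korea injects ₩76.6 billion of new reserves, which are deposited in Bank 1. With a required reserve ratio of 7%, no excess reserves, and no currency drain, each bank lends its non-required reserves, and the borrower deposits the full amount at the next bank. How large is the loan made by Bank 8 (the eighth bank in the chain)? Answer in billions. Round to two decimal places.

Each bank lends a fraction (1 − rr) = 0.9300 of the deposit it receives, so Bank 8 receives 76.6·0.9300^7 and lends 76.6·0.9300^8 ≈ 42.8640 billion.

₩42.86 billion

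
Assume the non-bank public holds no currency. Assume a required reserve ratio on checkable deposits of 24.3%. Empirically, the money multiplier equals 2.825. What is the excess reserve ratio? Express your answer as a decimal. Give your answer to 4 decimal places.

0.1110

Using m = 2.825. Since m = (1 + c)/(c + rr + e), the denominator satisfies c + rr + e = (1 + c)/m = (1 + 0) / 2.825 ≈ 0.353982.
With c = 0 and rr = 0.243, the excess reserve ratio is 0.353982 − 0 − 0.243 = 0.110982.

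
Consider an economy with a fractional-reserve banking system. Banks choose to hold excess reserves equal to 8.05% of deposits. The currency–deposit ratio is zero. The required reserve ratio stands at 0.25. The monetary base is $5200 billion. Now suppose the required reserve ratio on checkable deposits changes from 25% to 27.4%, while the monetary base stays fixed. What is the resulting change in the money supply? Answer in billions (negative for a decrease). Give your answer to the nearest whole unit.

-1065 billion

Initially m₁ = 1 / (0.25 + 0.0805) ≈ 3.02572, so M₁ = 3.02572 × 5200 = 15733.744 billion.
After the change m₂ = 1 / (0.274 + 0.0805) ≈ 2.82087, so M₂ = 2.82087 × 5200 = 14668.524 billion.
ΔM = M₂ − M₁ = 14668.524 − 15733.744 = -1065.22 billion.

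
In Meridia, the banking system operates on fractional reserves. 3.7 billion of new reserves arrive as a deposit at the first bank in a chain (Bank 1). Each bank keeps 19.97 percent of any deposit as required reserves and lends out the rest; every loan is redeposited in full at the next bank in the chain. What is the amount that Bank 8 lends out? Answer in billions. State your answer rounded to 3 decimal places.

0.623 billion

Each bank lends a fraction (1 − rr) = 0.8003 of the deposit it receives, so Bank 8 receives 3.7·0.8003^7 and lends 3.7·0.8003^8 ≈ 0.6226 billion.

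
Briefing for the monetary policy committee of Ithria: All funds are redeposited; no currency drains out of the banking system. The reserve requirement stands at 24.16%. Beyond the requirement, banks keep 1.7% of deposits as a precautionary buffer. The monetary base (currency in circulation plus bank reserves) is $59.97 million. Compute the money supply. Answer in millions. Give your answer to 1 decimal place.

$231.9 million

The money multiplier is m = 1 / (rr + e) = 1 / (0.2416 + 0.017) ≈ 3.8670.
So M = m × MB = 3.8670 × 59.97 ≈ 231.904 million.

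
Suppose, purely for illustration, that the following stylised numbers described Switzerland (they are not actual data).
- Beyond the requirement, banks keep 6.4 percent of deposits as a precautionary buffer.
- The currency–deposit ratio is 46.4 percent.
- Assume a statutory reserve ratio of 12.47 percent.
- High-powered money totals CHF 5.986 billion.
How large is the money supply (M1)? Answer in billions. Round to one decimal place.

The money multiplier is m = (1 + c) / (rr + e + c) = (1 + 0.464) / (0.1247 + 0.064 + 0.464) ≈ 2.2430.
So M = m × MB = 2.2430 × 5.986 ≈ 13.4266 billion.

CHF 13.4 billion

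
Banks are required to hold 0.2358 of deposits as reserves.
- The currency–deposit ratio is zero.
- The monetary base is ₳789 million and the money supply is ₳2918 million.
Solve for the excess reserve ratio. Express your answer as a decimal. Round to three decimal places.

0.035

Using m = M/MB = 2918/789 ≈ 3.698352. Since m = (1 + c)/(c + rr + e), the denominator satisfies c + rr + e = (1 + c)/m = (1 + 0) / 3.698352 ≈ 0.270391.
With c = 0 and rr = 0.2358, the excess reserve ratio is 0.270391 − 0 − 0.2358 = 0.034591.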